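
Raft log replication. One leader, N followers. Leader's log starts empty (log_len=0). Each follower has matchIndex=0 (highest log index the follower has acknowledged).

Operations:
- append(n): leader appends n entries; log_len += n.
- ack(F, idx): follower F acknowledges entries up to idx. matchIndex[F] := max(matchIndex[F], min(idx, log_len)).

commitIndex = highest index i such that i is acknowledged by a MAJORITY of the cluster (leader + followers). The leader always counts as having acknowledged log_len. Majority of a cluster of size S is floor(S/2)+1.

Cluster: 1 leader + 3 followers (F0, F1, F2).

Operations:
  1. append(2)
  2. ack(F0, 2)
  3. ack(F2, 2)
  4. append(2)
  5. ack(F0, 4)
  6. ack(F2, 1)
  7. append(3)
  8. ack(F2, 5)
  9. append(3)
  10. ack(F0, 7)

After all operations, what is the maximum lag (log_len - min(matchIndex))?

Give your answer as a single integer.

Op 1: append 2 -> log_len=2
Op 2: F0 acks idx 2 -> match: F0=2 F1=0 F2=0; commitIndex=0
Op 3: F2 acks idx 2 -> match: F0=2 F1=0 F2=2; commitIndex=2
Op 4: append 2 -> log_len=4
Op 5: F0 acks idx 4 -> match: F0=4 F1=0 F2=2; commitIndex=2
Op 6: F2 acks idx 1 -> match: F0=4 F1=0 F2=2; commitIndex=2
Op 7: append 3 -> log_len=7
Op 8: F2 acks idx 5 -> match: F0=4 F1=0 F2=5; commitIndex=4
Op 9: append 3 -> log_len=10
Op 10: F0 acks idx 7 -> match: F0=7 F1=0 F2=5; commitIndex=5

Answer: 10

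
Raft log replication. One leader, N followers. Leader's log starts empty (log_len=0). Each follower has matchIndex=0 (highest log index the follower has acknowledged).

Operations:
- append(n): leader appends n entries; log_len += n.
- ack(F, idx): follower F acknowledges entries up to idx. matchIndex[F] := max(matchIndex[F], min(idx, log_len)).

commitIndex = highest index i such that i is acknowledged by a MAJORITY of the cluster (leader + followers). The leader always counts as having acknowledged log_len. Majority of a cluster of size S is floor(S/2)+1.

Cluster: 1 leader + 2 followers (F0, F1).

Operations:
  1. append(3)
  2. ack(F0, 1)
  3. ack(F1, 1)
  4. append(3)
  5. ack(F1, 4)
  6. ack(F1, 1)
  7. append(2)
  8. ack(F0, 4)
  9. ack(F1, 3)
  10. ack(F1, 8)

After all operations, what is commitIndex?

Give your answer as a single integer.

Op 1: append 3 -> log_len=3
Op 2: F0 acks idx 1 -> match: F0=1 F1=0; commitIndex=1
Op 3: F1 acks idx 1 -> match: F0=1 F1=1; commitIndex=1
Op 4: append 3 -> log_len=6
Op 5: F1 acks idx 4 -> match: F0=1 F1=4; commitIndex=4
Op 6: F1 acks idx 1 -> match: F0=1 F1=4; commitIndex=4
Op 7: append 2 -> log_len=8
Op 8: F0 acks idx 4 -> match: F0=4 F1=4; commitIndex=4
Op 9: F1 acks idx 3 -> match: F0=4 F1=4; commitIndex=4
Op 10: F1 acks idx 8 -> match: F0=4 F1=8; commitIndex=8

Answer: 8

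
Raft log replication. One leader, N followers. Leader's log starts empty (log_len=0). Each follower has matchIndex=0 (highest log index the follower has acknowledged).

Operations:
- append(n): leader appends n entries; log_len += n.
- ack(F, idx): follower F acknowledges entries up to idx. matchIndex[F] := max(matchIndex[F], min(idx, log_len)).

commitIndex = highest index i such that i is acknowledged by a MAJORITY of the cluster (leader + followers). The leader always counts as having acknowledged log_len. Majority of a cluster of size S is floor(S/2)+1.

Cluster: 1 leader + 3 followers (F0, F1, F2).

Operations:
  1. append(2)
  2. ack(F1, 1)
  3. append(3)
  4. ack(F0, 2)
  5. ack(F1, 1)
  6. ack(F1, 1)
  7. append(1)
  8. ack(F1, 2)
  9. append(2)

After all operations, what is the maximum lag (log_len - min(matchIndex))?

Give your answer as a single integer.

Op 1: append 2 -> log_len=2
Op 2: F1 acks idx 1 -> match: F0=0 F1=1 F2=0; commitIndex=0
Op 3: append 3 -> log_len=5
Op 4: F0 acks idx 2 -> match: F0=2 F1=1 F2=0; commitIndex=1
Op 5: F1 acks idx 1 -> match: F0=2 F1=1 F2=0; commitIndex=1
Op 6: F1 acks idx 1 -> match: F0=2 F1=1 F2=0; commitIndex=1
Op 7: append 1 -> log_len=6
Op 8: F1 acks idx 2 -> match: F0=2 F1=2 F2=0; commitIndex=2
Op 9: append 2 -> log_len=8

Answer: 8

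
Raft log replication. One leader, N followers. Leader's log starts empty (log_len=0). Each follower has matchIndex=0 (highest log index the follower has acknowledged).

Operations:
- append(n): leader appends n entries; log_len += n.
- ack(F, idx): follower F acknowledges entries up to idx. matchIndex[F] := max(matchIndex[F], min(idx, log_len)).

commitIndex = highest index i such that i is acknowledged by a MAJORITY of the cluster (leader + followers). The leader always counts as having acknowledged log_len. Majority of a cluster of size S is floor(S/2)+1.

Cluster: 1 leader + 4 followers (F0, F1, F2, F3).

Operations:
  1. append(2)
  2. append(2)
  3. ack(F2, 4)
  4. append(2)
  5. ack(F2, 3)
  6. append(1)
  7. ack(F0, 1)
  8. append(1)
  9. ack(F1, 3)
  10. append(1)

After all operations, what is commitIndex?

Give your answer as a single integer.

Op 1: append 2 -> log_len=2
Op 2: append 2 -> log_len=4
Op 3: F2 acks idx 4 -> match: F0=0 F1=0 F2=4 F3=0; commitIndex=0
Op 4: append 2 -> log_len=6
Op 5: F2 acks idx 3 -> match: F0=0 F1=0 F2=4 F3=0; commitIndex=0
Op 6: append 1 -> log_len=7
Op 7: F0 acks idx 1 -> match: F0=1 F1=0 F2=4 F3=0; commitIndex=1
Op 8: append 1 -> log_len=8
Op 9: F1 acks idx 3 -> match: F0=1 F1=3 F2=4 F3=0; commitIndex=3
Op 10: append 1 -> log_len=9

Answer: 3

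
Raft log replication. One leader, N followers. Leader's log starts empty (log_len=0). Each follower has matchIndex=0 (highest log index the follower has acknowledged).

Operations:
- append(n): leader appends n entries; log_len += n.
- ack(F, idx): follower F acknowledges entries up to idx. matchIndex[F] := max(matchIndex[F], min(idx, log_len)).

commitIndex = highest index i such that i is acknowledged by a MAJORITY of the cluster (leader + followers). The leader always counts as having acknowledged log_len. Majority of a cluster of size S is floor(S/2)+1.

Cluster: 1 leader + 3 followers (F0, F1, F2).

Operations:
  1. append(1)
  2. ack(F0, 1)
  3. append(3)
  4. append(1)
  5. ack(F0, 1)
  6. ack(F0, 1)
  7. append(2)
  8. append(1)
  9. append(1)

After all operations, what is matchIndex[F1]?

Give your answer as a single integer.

Op 1: append 1 -> log_len=1
Op 2: F0 acks idx 1 -> match: F0=1 F1=0 F2=0; commitIndex=0
Op 3: append 3 -> log_len=4
Op 4: append 1 -> log_len=5
Op 5: F0 acks idx 1 -> match: F0=1 F1=0 F2=0; commitIndex=0
Op 6: F0 acks idx 1 -> match: F0=1 F1=0 F2=0; commitIndex=0
Op 7: append 2 -> log_len=7
Op 8: append 1 -> log_len=8
Op 9: append 1 -> log_len=9

Answer: 0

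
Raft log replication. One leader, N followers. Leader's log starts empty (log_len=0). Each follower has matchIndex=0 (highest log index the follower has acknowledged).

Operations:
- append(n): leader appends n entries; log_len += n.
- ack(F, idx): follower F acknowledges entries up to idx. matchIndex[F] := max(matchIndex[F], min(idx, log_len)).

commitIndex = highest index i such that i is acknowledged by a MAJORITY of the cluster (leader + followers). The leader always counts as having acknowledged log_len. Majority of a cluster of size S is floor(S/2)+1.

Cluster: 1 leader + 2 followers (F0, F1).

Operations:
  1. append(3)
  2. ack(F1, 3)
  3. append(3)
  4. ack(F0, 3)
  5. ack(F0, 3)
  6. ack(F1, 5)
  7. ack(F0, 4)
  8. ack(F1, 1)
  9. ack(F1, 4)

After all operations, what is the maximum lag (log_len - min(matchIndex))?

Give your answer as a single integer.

Answer: 2

Derivation:
Op 1: append 3 -> log_len=3
Op 2: F1 acks idx 3 -> match: F0=0 F1=3; commitIndex=3
Op 3: append 3 -> log_len=6
Op 4: F0 acks idx 3 -> match: F0=3 F1=3; commitIndex=3
Op 5: F0 acks idx 3 -> match: F0=3 F1=3; commitIndex=3
Op 6: F1 acks idx 5 -> match: F0=3 F1=5; commitIndex=5
Op 7: F0 acks idx 4 -> match: F0=4 F1=5; commitIndex=5
Op 8: F1 acks idx 1 -> match: F0=4 F1=5; commitIndex=5
Op 9: F1 acks idx 4 -> match: F0=4 F1=5; commitIndex=5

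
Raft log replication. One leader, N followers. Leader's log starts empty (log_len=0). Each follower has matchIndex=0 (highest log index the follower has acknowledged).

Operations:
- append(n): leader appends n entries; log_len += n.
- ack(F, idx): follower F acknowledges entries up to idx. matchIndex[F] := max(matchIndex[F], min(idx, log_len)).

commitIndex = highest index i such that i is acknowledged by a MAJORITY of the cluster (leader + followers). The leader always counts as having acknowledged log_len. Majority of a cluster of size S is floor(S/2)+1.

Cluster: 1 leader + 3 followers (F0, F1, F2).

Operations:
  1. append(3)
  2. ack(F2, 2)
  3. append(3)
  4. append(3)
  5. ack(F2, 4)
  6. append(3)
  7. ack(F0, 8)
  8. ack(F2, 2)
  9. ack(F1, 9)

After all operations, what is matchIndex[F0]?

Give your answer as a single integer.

Op 1: append 3 -> log_len=3
Op 2: F2 acks idx 2 -> match: F0=0 F1=0 F2=2; commitIndex=0
Op 3: append 3 -> log_len=6
Op 4: append 3 -> log_len=9
Op 5: F2 acks idx 4 -> match: F0=0 F1=0 F2=4; commitIndex=0
Op 6: append 3 -> log_len=12
Op 7: F0 acks idx 8 -> match: F0=8 F1=0 F2=4; commitIndex=4
Op 8: F2 acks idx 2 -> match: F0=8 F1=0 F2=4; commitIndex=4
Op 9: F1 acks idx 9 -> match: F0=8 F1=9 F2=4; commitIndex=8

Answer: 8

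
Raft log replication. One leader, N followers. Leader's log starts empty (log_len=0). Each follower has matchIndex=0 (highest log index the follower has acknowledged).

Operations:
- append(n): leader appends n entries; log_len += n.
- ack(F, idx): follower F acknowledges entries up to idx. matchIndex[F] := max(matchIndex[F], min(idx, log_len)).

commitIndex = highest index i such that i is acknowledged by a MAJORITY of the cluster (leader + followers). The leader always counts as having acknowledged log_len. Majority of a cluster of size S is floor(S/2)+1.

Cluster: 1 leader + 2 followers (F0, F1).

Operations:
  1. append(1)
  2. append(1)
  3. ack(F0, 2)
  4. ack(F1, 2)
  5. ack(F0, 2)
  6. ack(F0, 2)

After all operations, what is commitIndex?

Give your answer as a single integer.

Answer: 2

Derivation:
Op 1: append 1 -> log_len=1
Op 2: append 1 -> log_len=2
Op 3: F0 acks idx 2 -> match: F0=2 F1=0; commitIndex=2
Op 4: F1 acks idx 2 -> match: F0=2 F1=2; commitIndex=2
Op 5: F0 acks idx 2 -> match: F0=2 F1=2; commitIndex=2
Op 6: F0 acks idx 2 -> match: F0=2 F1=2; commitIndex=2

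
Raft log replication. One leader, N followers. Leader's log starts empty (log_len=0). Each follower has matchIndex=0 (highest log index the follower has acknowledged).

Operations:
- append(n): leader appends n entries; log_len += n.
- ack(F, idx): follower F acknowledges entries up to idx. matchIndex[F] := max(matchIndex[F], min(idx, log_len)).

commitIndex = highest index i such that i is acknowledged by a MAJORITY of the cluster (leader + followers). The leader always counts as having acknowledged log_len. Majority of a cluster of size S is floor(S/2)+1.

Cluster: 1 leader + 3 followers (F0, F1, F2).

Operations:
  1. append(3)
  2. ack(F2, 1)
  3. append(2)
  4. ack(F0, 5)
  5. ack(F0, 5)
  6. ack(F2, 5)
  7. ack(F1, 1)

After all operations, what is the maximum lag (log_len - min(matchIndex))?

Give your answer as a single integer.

Answer: 4

Derivation:
Op 1: append 3 -> log_len=3
Op 2: F2 acks idx 1 -> match: F0=0 F1=0 F2=1; commitIndex=0
Op 3: append 2 -> log_len=5
Op 4: F0 acks idx 5 -> match: F0=5 F1=0 F2=1; commitIndex=1
Op 5: F0 acks idx 5 -> match: F0=5 F1=0 F2=1; commitIndex=1
Op 6: F2 acks idx 5 -> match: F0=5 F1=0 F2=5; commitIndex=5
Op 7: F1 acks idx 1 -> match: F0=5 F1=1 F2=5; commitIndex=5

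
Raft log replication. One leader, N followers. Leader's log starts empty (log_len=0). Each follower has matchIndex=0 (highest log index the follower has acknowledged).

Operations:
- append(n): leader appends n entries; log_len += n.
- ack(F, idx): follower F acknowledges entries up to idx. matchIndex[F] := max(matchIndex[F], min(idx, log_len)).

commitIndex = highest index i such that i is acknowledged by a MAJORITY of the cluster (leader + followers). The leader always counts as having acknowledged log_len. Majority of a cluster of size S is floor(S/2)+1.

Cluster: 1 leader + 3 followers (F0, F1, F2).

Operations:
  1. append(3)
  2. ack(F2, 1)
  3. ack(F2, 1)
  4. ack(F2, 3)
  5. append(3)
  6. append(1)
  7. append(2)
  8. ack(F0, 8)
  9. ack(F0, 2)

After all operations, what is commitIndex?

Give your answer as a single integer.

Answer: 3

Derivation:
Op 1: append 3 -> log_len=3
Op 2: F2 acks idx 1 -> match: F0=0 F1=0 F2=1; commitIndex=0
Op 3: F2 acks idx 1 -> match: F0=0 F1=0 F2=1; commitIndex=0
Op 4: F2 acks idx 3 -> match: F0=0 F1=0 F2=3; commitIndex=0
Op 5: append 3 -> log_len=6
Op 6: append 1 -> log_len=7
Op 7: append 2 -> log_len=9
Op 8: F0 acks idx 8 -> match: F0=8 F1=0 F2=3; commitIndex=3
Op 9: F0 acks idx 2 -> match: F0=8 F1=0 F2=3; commitIndex=3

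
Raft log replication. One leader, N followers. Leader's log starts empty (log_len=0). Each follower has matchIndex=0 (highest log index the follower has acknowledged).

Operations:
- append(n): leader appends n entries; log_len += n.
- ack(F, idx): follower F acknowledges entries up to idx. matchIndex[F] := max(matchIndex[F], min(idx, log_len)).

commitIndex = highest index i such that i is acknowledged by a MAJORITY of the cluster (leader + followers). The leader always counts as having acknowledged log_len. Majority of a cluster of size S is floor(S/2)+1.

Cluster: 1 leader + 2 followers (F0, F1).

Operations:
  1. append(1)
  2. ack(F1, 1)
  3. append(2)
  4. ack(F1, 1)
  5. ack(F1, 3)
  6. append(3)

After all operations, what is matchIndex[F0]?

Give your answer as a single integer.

Op 1: append 1 -> log_len=1
Op 2: F1 acks idx 1 -> match: F0=0 F1=1; commitIndex=1
Op 3: append 2 -> log_len=3
Op 4: F1 acks idx 1 -> match: F0=0 F1=1; commitIndex=1
Op 5: F1 acks idx 3 -> match: F0=0 F1=3; commitIndex=3
Op 6: append 3 -> log_len=6

Answer: 0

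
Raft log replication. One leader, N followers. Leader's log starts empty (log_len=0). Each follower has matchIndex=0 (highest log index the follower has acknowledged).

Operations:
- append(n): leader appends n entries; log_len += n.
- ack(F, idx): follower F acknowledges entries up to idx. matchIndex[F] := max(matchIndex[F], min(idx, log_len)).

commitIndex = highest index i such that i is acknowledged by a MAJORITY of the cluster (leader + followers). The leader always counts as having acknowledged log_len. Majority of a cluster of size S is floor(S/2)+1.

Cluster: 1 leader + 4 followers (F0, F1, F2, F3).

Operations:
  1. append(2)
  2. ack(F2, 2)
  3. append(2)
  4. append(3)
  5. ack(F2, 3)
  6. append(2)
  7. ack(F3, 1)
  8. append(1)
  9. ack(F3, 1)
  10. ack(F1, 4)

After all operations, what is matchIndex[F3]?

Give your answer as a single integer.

Op 1: append 2 -> log_len=2
Op 2: F2 acks idx 2 -> match: F0=0 F1=0 F2=2 F3=0; commitIndex=0
Op 3: append 2 -> log_len=4
Op 4: append 3 -> log_len=7
Op 5: F2 acks idx 3 -> match: F0=0 F1=0 F2=3 F3=0; commitIndex=0
Op 6: append 2 -> log_len=9
Op 7: F3 acks idx 1 -> match: F0=0 F1=0 F2=3 F3=1; commitIndex=1
Op 8: append 1 -> log_len=10
Op 9: F3 acks idx 1 -> match: F0=0 F1=0 F2=3 F3=1; commitIndex=1
Op 10: F1 acks idx 4 -> match: F0=0 F1=4 F2=3 F3=1; commitIndex=3

Answer: 1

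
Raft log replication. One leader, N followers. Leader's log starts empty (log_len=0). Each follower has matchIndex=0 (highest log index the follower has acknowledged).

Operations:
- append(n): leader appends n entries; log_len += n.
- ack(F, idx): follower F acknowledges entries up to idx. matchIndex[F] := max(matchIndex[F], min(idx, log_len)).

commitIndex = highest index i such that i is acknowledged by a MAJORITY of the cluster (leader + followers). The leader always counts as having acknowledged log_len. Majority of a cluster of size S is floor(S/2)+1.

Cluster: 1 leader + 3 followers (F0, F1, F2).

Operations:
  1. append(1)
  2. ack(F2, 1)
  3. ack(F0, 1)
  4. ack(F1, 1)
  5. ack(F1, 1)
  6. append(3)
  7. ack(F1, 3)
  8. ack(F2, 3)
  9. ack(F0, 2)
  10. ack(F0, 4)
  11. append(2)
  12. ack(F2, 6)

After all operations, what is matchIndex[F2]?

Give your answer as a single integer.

Op 1: append 1 -> log_len=1
Op 2: F2 acks idx 1 -> match: F0=0 F1=0 F2=1; commitIndex=0
Op 3: F0 acks idx 1 -> match: F0=1 F1=0 F2=1; commitIndex=1
Op 4: F1 acks idx 1 -> match: F0=1 F1=1 F2=1; commitIndex=1
Op 5: F1 acks idx 1 -> match: F0=1 F1=1 F2=1; commitIndex=1
Op 6: append 3 -> log_len=4
Op 7: F1 acks idx 3 -> match: F0=1 F1=3 F2=1; commitIndex=1
Op 8: F2 acks idx 3 -> match: F0=1 F1=3 F2=3; commitIndex=3
Op 9: F0 acks idx 2 -> match: F0=2 F1=3 F2=3; commitIndex=3
Op 10: F0 acks idx 4 -> match: F0=4 F1=3 F2=3; commitIndex=3
Op 11: append 2 -> log_len=6
Op 12: F2 acks idx 6 -> match: F0=4 F1=3 F2=6; commitIndex=4

Answer: 6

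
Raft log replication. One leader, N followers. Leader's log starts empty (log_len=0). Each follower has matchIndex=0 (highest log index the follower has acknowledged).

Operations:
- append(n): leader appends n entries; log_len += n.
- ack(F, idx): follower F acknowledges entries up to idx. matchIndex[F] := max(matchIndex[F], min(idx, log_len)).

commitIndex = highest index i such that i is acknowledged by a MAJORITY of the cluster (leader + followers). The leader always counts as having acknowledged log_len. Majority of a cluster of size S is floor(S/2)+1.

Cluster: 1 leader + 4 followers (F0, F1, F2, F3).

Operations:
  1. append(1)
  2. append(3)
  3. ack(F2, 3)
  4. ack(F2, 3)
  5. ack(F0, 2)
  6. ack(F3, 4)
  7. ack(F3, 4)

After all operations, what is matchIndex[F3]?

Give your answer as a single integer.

Answer: 4

Derivation:
Op 1: append 1 -> log_len=1
Op 2: append 3 -> log_len=4
Op 3: F2 acks idx 3 -> match: F0=0 F1=0 F2=3 F3=0; commitIndex=0
Op 4: F2 acks idx 3 -> match: F0=0 F1=0 F2=3 F3=0; commitIndex=0
Op 5: F0 acks idx 2 -> match: F0=2 F1=0 F2=3 F3=0; commitIndex=2
Op 6: F3 acks idx 4 -> match: F0=2 F1=0 F2=3 F3=4; commitIndex=3
Op 7: F3 acks idx 4 -> match: F0=2 F1=0 F2=3 F3=4; commitIndex=3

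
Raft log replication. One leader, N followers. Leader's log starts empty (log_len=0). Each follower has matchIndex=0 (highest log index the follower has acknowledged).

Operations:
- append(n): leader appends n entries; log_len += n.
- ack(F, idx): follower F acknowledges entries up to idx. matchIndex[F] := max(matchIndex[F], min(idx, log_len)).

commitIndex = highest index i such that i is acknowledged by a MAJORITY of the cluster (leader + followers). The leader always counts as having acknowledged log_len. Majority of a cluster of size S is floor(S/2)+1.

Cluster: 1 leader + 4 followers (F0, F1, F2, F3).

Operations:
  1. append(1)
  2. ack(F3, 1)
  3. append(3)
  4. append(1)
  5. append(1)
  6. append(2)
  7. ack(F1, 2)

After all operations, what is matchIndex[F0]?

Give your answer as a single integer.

Op 1: append 1 -> log_len=1
Op 2: F3 acks idx 1 -> match: F0=0 F1=0 F2=0 F3=1; commitIndex=0
Op 3: append 3 -> log_len=4
Op 4: append 1 -> log_len=5
Op 5: append 1 -> log_len=6
Op 6: append 2 -> log_len=8
Op 7: F1 acks idx 2 -> match: F0=0 F1=2 F2=0 F3=1; commitIndex=1

Answer: 0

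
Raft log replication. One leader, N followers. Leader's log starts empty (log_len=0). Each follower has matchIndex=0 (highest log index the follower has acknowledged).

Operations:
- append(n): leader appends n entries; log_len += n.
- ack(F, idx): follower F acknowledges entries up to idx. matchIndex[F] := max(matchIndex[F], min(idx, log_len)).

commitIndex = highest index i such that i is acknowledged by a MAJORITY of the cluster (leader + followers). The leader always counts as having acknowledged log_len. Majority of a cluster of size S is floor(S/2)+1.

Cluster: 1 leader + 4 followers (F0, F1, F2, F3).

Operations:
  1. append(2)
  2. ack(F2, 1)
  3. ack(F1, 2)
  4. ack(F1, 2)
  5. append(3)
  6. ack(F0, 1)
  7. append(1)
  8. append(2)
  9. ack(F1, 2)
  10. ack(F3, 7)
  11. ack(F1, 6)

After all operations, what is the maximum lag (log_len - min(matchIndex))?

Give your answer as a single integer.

Op 1: append 2 -> log_len=2
Op 2: F2 acks idx 1 -> match: F0=0 F1=0 F2=1 F3=0; commitIndex=0
Op 3: F1 acks idx 2 -> match: F0=0 F1=2 F2=1 F3=0; commitIndex=1
Op 4: F1 acks idx 2 -> match: F0=0 F1=2 F2=1 F3=0; commitIndex=1
Op 5: append 3 -> log_len=5
Op 6: F0 acks idx 1 -> match: F0=1 F1=2 F2=1 F3=0; commitIndex=1
Op 7: append 1 -> log_len=6
Op 8: append 2 -> log_len=8
Op 9: F1 acks idx 2 -> match: F0=1 F1=2 F2=1 F3=0; commitIndex=1
Op 10: F3 acks idx 7 -> match: F0=1 F1=2 F2=1 F3=7; commitIndex=2
Op 11: F1 acks idx 6 -> match: F0=1 F1=6 F2=1 F3=7; commitIndex=6

Answer: 7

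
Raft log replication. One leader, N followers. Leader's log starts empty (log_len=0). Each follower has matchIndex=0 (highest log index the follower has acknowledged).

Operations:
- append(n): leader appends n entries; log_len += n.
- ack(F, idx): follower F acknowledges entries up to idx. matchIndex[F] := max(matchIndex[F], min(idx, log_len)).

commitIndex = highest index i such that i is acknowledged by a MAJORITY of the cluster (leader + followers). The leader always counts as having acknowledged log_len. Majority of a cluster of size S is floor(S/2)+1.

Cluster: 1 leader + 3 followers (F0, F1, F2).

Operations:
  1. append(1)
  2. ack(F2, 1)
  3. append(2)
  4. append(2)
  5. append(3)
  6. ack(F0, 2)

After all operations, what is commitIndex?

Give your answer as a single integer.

Answer: 1

Derivation:
Op 1: append 1 -> log_len=1
Op 2: F2 acks idx 1 -> match: F0=0 F1=0 F2=1; commitIndex=0
Op 3: append 2 -> log_len=3
Op 4: append 2 -> log_len=5
Op 5: append 3 -> log_len=8
Op 6: F0 acks idx 2 -> match: F0=2 F1=0 F2=1; commitIndex=1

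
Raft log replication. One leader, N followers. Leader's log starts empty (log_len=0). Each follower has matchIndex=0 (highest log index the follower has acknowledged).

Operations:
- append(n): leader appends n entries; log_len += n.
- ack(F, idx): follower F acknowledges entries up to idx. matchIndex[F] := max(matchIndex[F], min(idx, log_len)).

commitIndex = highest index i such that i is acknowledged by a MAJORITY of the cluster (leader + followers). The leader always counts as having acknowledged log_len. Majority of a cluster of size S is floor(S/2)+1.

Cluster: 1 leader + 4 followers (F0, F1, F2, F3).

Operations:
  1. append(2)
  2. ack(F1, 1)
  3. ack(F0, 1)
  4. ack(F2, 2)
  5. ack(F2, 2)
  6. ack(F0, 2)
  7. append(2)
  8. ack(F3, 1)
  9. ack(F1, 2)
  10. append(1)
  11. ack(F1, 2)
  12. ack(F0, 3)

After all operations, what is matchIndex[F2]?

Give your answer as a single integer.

Op 1: append 2 -> log_len=2
Op 2: F1 acks idx 1 -> match: F0=0 F1=1 F2=0 F3=0; commitIndex=0
Op 3: F0 acks idx 1 -> match: F0=1 F1=1 F2=0 F3=0; commitIndex=1
Op 4: F2 acks idx 2 -> match: F0=1 F1=1 F2=2 F3=0; commitIndex=1
Op 5: F2 acks idx 2 -> match: F0=1 F1=1 F2=2 F3=0; commitIndex=1
Op 6: F0 acks idx 2 -> match: F0=2 F1=1 F2=2 F3=0; commitIndex=2
Op 7: append 2 -> log_len=4
Op 8: F3 acks idx 1 -> match: F0=2 F1=1 F2=2 F3=1; commitIndex=2
Op 9: F1 acks idx 2 -> match: F0=2 F1=2 F2=2 F3=1; commitIndex=2
Op 10: append 1 -> log_len=5
Op 11: F1 acks idx 2 -> match: F0=2 F1=2 F2=2 F3=1; commitIndex=2
Op 12: F0 acks idx 3 -> match: F0=3 F1=2 F2=2 F3=1; commitIndex=2

Answer: 2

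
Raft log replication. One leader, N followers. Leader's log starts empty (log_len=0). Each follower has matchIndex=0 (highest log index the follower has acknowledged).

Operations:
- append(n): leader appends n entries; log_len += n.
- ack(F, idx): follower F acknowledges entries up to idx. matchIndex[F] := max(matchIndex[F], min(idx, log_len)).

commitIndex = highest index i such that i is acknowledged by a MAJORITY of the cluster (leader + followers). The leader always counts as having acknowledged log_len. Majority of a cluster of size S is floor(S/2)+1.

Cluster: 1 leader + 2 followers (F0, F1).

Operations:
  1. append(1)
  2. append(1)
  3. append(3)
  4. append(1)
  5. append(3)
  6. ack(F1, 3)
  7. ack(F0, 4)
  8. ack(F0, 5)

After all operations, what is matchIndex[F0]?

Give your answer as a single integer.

Answer: 5

Derivation:
Op 1: append 1 -> log_len=1
Op 2: append 1 -> log_len=2
Op 3: append 3 -> log_len=5
Op 4: append 1 -> log_len=6
Op 5: append 3 -> log_len=9
Op 6: F1 acks idx 3 -> match: F0=0 F1=3; commitIndex=3
Op 7: F0 acks idx 4 -> match: F0=4 F1=3; commitIndex=4
Op 8: F0 acks idx 5 -> match: F0=5 F1=3; commitIndex=5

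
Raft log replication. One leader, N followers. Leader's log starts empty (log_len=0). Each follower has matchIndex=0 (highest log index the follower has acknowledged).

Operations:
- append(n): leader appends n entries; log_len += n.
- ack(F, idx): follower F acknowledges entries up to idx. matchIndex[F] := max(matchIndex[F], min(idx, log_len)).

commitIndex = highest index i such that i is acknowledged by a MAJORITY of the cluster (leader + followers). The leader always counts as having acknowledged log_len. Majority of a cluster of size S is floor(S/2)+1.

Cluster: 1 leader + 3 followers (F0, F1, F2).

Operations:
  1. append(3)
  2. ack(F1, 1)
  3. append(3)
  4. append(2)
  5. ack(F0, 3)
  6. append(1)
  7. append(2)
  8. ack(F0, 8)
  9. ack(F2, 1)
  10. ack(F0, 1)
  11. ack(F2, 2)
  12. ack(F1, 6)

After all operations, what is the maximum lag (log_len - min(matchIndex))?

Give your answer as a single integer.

Op 1: append 3 -> log_len=3
Op 2: F1 acks idx 1 -> match: F0=0 F1=1 F2=0; commitIndex=0
Op 3: append 3 -> log_len=6
Op 4: append 2 -> log_len=8
Op 5: F0 acks idx 3 -> match: F0=3 F1=1 F2=0; commitIndex=1
Op 6: append 1 -> log_len=9
Op 7: append 2 -> log_len=11
Op 8: F0 acks idx 8 -> match: F0=8 F1=1 F2=0; commitIndex=1
Op 9: F2 acks idx 1 -> match: F0=8 F1=1 F2=1; commitIndex=1
Op 10: F0 acks idx 1 -> match: F0=8 F1=1 F2=1; commitIndex=1
Op 11: F2 acks idx 2 -> match: F0=8 F1=1 F2=2; commitIndex=2
Op 12: F1 acks idx 6 -> match: F0=8 F1=6 F2=2; commitIndex=6

Answer: 9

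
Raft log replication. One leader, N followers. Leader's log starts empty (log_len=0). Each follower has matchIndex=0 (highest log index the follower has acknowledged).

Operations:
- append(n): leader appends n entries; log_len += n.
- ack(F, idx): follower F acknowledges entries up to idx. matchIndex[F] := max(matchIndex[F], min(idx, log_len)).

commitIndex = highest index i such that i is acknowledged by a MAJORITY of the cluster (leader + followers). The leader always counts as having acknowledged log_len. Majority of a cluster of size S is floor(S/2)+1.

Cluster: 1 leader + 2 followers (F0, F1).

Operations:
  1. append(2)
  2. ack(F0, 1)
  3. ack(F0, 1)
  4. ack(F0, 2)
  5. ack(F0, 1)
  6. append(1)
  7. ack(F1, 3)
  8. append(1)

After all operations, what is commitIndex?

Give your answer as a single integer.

Answer: 3

Derivation:
Op 1: append 2 -> log_len=2
Op 2: F0 acks idx 1 -> match: F0=1 F1=0; commitIndex=1
Op 3: F0 acks idx 1 -> match: F0=1 F1=0; commitIndex=1
Op 4: F0 acks idx 2 -> match: F0=2 F1=0; commitIndex=2
Op 5: F0 acks idx 1 -> match: F0=2 F1=0; commitIndex=2
Op 6: append 1 -> log_len=3
Op 7: F1 acks idx 3 -> match: F0=2 F1=3; commitIndex=3
Op 8: append 1 -> log_len=4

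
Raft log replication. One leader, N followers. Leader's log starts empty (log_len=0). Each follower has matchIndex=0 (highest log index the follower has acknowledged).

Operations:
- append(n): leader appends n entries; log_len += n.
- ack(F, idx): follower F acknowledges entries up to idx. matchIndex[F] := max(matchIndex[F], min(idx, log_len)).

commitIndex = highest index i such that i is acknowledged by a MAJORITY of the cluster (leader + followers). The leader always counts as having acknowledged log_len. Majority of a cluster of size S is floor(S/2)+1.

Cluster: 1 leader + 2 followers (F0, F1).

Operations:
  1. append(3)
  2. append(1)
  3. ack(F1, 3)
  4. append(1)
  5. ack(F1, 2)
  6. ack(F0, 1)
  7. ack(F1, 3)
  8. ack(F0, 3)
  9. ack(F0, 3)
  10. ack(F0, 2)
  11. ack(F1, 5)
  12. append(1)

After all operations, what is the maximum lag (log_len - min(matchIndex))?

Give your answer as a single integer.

Answer: 3

Derivation:
Op 1: append 3 -> log_len=3
Op 2: append 1 -> log_len=4
Op 3: F1 acks idx 3 -> match: F0=0 F1=3; commitIndex=3
Op 4: append 1 -> log_len=5
Op 5: F1 acks idx 2 -> match: F0=0 F1=3; commitIndex=3
Op 6: F0 acks idx 1 -> match: F0=1 F1=3; commitIndex=3
Op 7: F1 acks idx 3 -> match: F0=1 F1=3; commitIndex=3
Op 8: F0 acks idx 3 -> match: F0=3 F1=3; commitIndex=3
Op 9: F0 acks idx 3 -> match: F0=3 F1=3; commitIndex=3
Op 10: F0 acks idx 2 -> match: F0=3 F1=3; commitIndex=3
Op 11: F1 acks idx 5 -> match: F0=3 F1=5; commitIndex=5
Op 12: append 1 -> log_len=6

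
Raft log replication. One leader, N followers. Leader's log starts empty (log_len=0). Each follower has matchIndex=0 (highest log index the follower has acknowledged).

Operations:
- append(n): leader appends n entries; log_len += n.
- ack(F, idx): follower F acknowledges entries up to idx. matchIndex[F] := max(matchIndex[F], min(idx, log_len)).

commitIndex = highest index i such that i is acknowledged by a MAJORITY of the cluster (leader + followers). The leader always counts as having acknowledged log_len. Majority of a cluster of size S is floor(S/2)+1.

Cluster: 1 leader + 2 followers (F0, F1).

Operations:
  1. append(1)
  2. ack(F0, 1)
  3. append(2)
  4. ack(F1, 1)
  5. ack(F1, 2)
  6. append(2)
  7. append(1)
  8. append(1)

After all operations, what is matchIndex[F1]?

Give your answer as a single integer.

Answer: 2

Derivation:
Op 1: append 1 -> log_len=1
Op 2: F0 acks idx 1 -> match: F0=1 F1=0; commitIndex=1
Op 3: append 2 -> log_len=3
Op 4: F1 acks idx 1 -> match: F0=1 F1=1; commitIndex=1
Op 5: F1 acks idx 2 -> match: F0=1 F1=2; commitIndex=2
Op 6: append 2 -> log_len=5
Op 7: append 1 -> log_len=6
Op 8: append 1 -> log_len=7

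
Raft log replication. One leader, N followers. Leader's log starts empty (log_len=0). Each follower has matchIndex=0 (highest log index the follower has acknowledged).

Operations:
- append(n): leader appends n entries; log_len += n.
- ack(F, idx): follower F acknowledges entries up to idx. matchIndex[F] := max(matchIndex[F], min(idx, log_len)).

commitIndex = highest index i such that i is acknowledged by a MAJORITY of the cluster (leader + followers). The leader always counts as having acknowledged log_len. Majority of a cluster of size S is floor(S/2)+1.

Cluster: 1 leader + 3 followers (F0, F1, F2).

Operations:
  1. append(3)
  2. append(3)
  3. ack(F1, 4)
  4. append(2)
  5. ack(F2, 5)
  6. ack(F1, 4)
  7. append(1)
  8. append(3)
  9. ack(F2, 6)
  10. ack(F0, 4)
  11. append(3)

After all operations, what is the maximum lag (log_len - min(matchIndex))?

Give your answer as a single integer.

Op 1: append 3 -> log_len=3
Op 2: append 3 -> log_len=6
Op 3: F1 acks idx 4 -> match: F0=0 F1=4 F2=0; commitIndex=0
Op 4: append 2 -> log_len=8
Op 5: F2 acks idx 5 -> match: F0=0 F1=4 F2=5; commitIndex=4
Op 6: F1 acks idx 4 -> match: F0=0 F1=4 F2=5; commitIndex=4
Op 7: append 1 -> log_len=9
Op 8: append 3 -> log_len=12
Op 9: F2 acks idx 6 -> match: F0=0 F1=4 F2=6; commitIndex=4
Op 10: F0 acks idx 4 -> match: F0=4 F1=4 F2=6; commitIndex=4
Op 11: append 3 -> log_len=15

Answer: 11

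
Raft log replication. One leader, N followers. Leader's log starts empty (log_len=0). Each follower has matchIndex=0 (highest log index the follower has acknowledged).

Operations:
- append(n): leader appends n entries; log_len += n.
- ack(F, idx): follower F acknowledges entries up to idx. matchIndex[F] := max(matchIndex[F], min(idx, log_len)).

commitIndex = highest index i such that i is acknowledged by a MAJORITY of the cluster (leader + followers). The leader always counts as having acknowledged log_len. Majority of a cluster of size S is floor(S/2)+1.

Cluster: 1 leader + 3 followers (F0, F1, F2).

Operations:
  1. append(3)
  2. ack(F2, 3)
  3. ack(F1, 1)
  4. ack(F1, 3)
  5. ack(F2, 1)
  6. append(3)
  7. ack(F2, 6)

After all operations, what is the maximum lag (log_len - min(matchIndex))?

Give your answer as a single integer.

Answer: 6

Derivation:
Op 1: append 3 -> log_len=3
Op 2: F2 acks idx 3 -> match: F0=0 F1=0 F2=3; commitIndex=0
Op 3: F1 acks idx 1 -> match: F0=0 F1=1 F2=3; commitIndex=1
Op 4: F1 acks idx 3 -> match: F0=0 F1=3 F2=3; commitIndex=3
Op 5: F2 acks idx 1 -> match: F0=0 F1=3 F2=3; commitIndex=3
Op 6: append 3 -> log_len=6
Op 7: F2 acks idx 6 -> match: F0=0 F1=3 F2=6; commitIndex=3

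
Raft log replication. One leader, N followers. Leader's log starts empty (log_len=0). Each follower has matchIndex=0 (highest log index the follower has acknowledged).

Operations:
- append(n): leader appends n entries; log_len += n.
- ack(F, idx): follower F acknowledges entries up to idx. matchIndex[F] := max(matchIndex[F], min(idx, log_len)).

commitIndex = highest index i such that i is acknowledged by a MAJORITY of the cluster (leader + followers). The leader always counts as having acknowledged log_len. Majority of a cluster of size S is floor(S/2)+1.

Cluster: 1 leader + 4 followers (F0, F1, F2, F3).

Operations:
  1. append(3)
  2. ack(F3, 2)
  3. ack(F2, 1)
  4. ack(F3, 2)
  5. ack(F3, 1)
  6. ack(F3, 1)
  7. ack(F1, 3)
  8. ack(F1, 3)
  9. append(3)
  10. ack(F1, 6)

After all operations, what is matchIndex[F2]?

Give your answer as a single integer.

Answer: 1

Derivation:
Op 1: append 3 -> log_len=3
Op 2: F3 acks idx 2 -> match: F0=0 F1=0 F2=0 F3=2; commitIndex=0
Op 3: F2 acks idx 1 -> match: F0=0 F1=0 F2=1 F3=2; commitIndex=1
Op 4: F3 acks idx 2 -> match: F0=0 F1=0 F2=1 F3=2; commitIndex=1
Op 5: F3 acks idx 1 -> match: F0=0 F1=0 F2=1 F3=2; commitIndex=1
Op 6: F3 acks idx 1 -> match: F0=0 F1=0 F2=1 F3=2; commitIndex=1
Op 7: F1 acks idx 3 -> match: F0=0 F1=3 F2=1 F3=2; commitIndex=2
Op 8: F1 acks idx 3 -> match: F0=0 F1=3 F2=1 F3=2; commitIndex=2
Op 9: append 3 -> log_len=6
Op 10: F1 acks idx 6 -> match: F0=0 F1=6 F2=1 F3=2; commitIndex=2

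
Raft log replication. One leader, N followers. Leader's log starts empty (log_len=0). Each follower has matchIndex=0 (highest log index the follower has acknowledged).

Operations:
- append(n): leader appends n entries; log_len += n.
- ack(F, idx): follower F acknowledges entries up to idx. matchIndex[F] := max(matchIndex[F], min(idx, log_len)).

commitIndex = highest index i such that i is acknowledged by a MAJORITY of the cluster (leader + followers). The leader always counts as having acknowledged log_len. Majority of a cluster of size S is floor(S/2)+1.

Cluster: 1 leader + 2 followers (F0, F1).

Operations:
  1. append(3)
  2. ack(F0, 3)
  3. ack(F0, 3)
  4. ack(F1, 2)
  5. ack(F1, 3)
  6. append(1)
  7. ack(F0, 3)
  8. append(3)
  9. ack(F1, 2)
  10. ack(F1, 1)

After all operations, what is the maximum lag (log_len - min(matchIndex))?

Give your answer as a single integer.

Answer: 4

Derivation:
Op 1: append 3 -> log_len=3
Op 2: F0 acks idx 3 -> match: F0=3 F1=0; commitIndex=3
Op 3: F0 acks idx 3 -> match: F0=3 F1=0; commitIndex=3
Op 4: F1 acks idx 2 -> match: F0=3 F1=2; commitIndex=3
Op 5: F1 acks idx 3 -> match: F0=3 F1=3; commitIndex=3
Op 6: append 1 -> log_len=4
Op 7: F0 acks idx 3 -> match: F0=3 F1=3; commitIndex=3
Op 8: append 3 -> log_len=7
Op 9: F1 acks idx 2 -> match: F0=3 F1=3; commitIndex=3
Op 10: F1 acks idx 1 -> match: F0=3 F1=3; commitIndex=3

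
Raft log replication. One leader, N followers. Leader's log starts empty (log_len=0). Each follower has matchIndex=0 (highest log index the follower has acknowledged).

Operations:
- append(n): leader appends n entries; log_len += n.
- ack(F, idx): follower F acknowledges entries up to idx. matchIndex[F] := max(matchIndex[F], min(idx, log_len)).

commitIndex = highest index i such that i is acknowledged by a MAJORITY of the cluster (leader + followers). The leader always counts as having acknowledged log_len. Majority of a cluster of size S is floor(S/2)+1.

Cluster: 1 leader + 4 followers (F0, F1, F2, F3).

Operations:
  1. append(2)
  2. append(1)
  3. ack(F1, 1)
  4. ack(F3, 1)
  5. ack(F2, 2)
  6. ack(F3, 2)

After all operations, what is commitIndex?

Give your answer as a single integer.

Op 1: append 2 -> log_len=2
Op 2: append 1 -> log_len=3
Op 3: F1 acks idx 1 -> match: F0=0 F1=1 F2=0 F3=0; commitIndex=0
Op 4: F3 acks idx 1 -> match: F0=0 F1=1 F2=0 F3=1; commitIndex=1
Op 5: F2 acks idx 2 -> match: F0=0 F1=1 F2=2 F3=1; commitIndex=1
Op 6: F3 acks idx 2 -> match: F0=0 F1=1 F2=2 F3=2; commitIndex=2

Answer: 2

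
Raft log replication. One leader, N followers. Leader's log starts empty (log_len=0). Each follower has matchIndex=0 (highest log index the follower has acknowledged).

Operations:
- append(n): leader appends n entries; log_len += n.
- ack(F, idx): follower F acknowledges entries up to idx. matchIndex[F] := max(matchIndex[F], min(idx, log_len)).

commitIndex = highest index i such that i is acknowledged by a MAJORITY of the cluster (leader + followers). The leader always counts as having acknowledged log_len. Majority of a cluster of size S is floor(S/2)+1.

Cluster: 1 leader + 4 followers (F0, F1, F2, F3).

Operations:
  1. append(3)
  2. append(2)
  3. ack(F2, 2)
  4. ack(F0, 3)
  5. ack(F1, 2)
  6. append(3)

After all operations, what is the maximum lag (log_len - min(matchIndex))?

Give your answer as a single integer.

Op 1: append 3 -> log_len=3
Op 2: append 2 -> log_len=5
Op 3: F2 acks idx 2 -> match: F0=0 F1=0 F2=2 F3=0; commitIndex=0
Op 4: F0 acks idx 3 -> match: F0=3 F1=0 F2=2 F3=0; commitIndex=2
Op 5: F1 acks idx 2 -> match: F0=3 F1=2 F2=2 F3=0; commitIndex=2
Op 6: append 3 -> log_len=8

Answer: 8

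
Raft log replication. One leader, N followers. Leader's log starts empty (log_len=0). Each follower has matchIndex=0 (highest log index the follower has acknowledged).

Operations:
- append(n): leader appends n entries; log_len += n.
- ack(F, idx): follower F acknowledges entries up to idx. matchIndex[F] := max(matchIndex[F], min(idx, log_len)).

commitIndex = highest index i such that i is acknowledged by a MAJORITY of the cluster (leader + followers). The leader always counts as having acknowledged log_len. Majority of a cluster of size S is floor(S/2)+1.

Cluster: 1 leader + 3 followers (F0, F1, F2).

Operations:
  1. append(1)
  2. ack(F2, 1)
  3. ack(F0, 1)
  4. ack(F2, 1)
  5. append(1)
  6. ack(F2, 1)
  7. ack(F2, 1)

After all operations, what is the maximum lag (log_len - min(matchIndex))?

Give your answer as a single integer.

Answer: 2

Derivation:
Op 1: append 1 -> log_len=1
Op 2: F2 acks idx 1 -> match: F0=0 F1=0 F2=1; commitIndex=0
Op 3: F0 acks idx 1 -> match: F0=1 F1=0 F2=1; commitIndex=1
Op 4: F2 acks idx 1 -> match: F0=1 F1=0 F2=1; commitIndex=1
Op 5: append 1 -> log_len=2
Op 6: F2 acks idx 1 -> match: F0=1 F1=0 F2=1; commitIndex=1
Op 7: F2 acks idx 1 -> match: F0=1 F1=0 F2=1; commitIndex=1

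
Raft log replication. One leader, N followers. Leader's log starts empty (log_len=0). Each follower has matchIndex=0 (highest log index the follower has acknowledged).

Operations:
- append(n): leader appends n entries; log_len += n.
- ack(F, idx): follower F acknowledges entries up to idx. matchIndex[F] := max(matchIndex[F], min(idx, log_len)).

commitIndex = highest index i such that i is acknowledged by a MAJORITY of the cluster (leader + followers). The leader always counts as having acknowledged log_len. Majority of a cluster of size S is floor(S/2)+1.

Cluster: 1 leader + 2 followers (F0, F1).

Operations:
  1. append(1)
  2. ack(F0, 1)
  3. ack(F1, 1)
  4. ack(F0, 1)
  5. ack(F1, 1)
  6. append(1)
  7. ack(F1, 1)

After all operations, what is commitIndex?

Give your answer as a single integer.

Op 1: append 1 -> log_len=1
Op 2: F0 acks idx 1 -> match: F0=1 F1=0; commitIndex=1
Op 3: F1 acks idx 1 -> match: F0=1 F1=1; commitIndex=1
Op 4: F0 acks idx 1 -> match: F0=1 F1=1; commitIndex=1
Op 5: F1 acks idx 1 -> match: F0=1 F1=1; commitIndex=1
Op 6: append 1 -> log_len=2
Op 7: F1 acks idx 1 -> match: F0=1 F1=1; commitIndex=1

Answer: 1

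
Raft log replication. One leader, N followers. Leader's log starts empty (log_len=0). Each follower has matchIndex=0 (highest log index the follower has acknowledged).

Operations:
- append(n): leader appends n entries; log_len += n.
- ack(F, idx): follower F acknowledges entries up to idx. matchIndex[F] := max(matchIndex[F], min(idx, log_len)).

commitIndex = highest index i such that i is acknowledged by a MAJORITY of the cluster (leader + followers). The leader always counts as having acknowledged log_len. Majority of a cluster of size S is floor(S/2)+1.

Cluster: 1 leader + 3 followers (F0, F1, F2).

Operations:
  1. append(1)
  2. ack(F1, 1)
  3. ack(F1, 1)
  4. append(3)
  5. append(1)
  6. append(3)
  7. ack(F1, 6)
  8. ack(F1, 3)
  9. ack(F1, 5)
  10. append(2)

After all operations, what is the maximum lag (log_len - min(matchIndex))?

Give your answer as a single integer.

Answer: 10

Derivation:
Op 1: append 1 -> log_len=1
Op 2: F1 acks idx 1 -> match: F0=0 F1=1 F2=0; commitIndex=0
Op 3: F1 acks idx 1 -> match: F0=0 F1=1 F2=0; commitIndex=0
Op 4: append 3 -> log_len=4
Op 5: append 1 -> log_len=5
Op 6: append 3 -> log_len=8
Op 7: F1 acks idx 6 -> match: F0=0 F1=6 F2=0; commitIndex=0
Op 8: F1 acks idx 3 -> match: F0=0 F1=6 F2=0; commitIndex=0
Op 9: F1 acks idx 5 -> match: F0=0 F1=6 F2=0; commitIndex=0
Op 10: append 2 -> log_len=10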